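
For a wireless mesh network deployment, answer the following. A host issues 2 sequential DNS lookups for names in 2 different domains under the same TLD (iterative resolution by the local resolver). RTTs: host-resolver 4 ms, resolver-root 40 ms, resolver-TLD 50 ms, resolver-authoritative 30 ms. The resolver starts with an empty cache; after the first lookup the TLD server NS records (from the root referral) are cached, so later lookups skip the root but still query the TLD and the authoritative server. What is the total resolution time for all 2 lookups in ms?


Lookup 1 (cold cache): local + root + TLD + auth = 4 + 40 + 50 + 30 = 124 ms
Lookups 2..2 (TLD NS cached -> skip root; new domain -> still ask TLD and auth): local + TLD + auth = 4 + 50 + 30 = 84 ms each
Remaining 1 lookups: 1 * 84 = 84 ms
Total = 124 + 84 = 208 ms

208


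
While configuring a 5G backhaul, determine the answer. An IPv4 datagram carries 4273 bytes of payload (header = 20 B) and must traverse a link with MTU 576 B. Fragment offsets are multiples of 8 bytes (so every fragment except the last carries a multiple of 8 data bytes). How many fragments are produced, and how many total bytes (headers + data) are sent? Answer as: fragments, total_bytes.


Max data per non-final fragment = floor((MTU - header)/8)*8 = floor((576 - 20)/8)*8 = floor(556/8)*8 = 552 B
Final fragment needs no 8-byte alignment: it can carry up to MTU - header = 556 B
Non-final fragments needed = ceil((payload - 556) / 552) = ceil(3717/552) = ceil(6.7337) = 7
Number of fragments = 7 + 1 = 8
Fragment sizes (data): 7 * 552 B + 409 B (last, 409 <= 556 OK)
Total bytes sent = payload + n_frags * header = 4273 + 8*20 = 4273 + 160 = 4433 B

8, 4433


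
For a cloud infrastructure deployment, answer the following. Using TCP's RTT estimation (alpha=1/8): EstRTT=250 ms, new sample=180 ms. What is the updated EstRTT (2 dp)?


Given: EstRTT = 250 ms, SampleRTT = 180 ms, alpha = 1/8
New EstRTT = (1 - alpha) * EstRTT + alpha * SampleRTT
(7/8) * 250 = 218.75
(1/8) * 180 = 22.5
New EstRTT = 218.75 + 22.5 = 241.25 ms -> 241.25 ms (2 dp)

241.25


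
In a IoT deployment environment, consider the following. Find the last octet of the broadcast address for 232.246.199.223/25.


Given: IP = 232.246.199.223, prefix = /25
Host bits = 32 - 25 = 7
Network last octet = 223 AND mask = 128
Host part size = 2^7 - 1 = 127
Broadcast last octet = 128 OR 127 = 255

255


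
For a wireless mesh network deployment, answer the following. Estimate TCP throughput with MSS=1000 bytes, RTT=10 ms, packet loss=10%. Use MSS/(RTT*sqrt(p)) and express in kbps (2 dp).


Given: MSS = 1000 bytes, RTT = 10 ms, loss = 10%
RTT in seconds = 10 / 1000 = 0.01
Loss rate = 10% = 0.1
sqrt(loss) = sqrt(0.1) = 0.316227766017
Throughput (bytes/s) = 1000 / (0.01 * 0.316227766017) = 316227.7660
Throughput (kbps) = 316227.7660 * 8 / 1000 = 2529.822128 -> 2529.82 kbps (2 dp)

2529.82


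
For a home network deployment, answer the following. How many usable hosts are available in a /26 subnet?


Given: subnet mask /26
Host bits = 32 - 26 = 6
Total addresses = 2^6 = 64
Usable hosts = 64 - 2 (network + broadcast) = 62

62


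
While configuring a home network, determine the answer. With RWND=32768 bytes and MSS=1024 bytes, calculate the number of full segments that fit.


Given: RWND = 32768 bytes, MSS = 1024 bytes
Full segments = floor(RWND / MSS)
Full segments = floor(32768 / 1024)
Full segments = floor(32.0) = 32

32


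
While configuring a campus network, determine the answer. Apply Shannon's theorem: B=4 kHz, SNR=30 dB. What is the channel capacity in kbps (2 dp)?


Given: B = 4 kHz, SNR = 30 dB
SNR linear = 10^(30/10) = 1000
1 + SNR = 1001
log2(1001) = 9.9672262588
C = 4 * 1000 * 9.9672262588 = 39868.9050 bps
C = 39.868905 kbps -> 39.87 kbps (2 dp)

39.87


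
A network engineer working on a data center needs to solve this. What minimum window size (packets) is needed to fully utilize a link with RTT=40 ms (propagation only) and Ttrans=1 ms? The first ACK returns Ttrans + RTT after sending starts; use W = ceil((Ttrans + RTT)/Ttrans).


Given: Ttrans = 1 ms, RTT = 40 ms (= 2 * Tprop, Tprop = 20 ms)
Time until first ACK returns = Ttrans + RTT = 1 + 40 = 41 ms
Need W * Ttrans >= Ttrans + RTT  ->  W >= (Ttrans + RTT) / Ttrans
(Ttrans + RTT) / Ttrans = 41 / 1 = 41
W_min = ceil(41) = 41

41


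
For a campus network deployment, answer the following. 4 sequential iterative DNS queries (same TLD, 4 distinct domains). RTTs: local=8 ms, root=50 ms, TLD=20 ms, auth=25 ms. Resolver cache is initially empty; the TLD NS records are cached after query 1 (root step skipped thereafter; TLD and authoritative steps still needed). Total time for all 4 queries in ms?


Lookup 1 (cold cache): local + root + TLD + auth = 8 + 50 + 20 + 25 = 103 ms
Lookups 2..4 (TLD NS cached -> skip root; new domain -> still ask TLD and auth): local + TLD + auth = 8 + 20 + 25 = 53 ms each
Remaining 3 lookups: 3 * 53 = 159 ms
Total = 103 + 159 = 262 ms

262


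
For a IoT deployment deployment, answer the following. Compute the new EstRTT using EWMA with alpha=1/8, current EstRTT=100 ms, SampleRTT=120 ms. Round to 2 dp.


Given: EstRTT = 100 ms, SampleRTT = 120 ms, alpha = 1/8
New EstRTT = (1 - alpha) * EstRTT + alpha * SampleRTT
(7/8) * 100 = 87.5
(1/8) * 120 = 15
New EstRTT = 87.5 + 15 = 102.5 ms -> 102.50 ms (2 dp)

102.50


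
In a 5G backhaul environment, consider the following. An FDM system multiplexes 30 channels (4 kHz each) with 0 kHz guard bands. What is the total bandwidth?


Given: 30 channels, 4 kHz each, guard = 0 kHz
Channel bandwidth = 30 * 4 = 120 kHz
Guard bands = 29 gaps * 0 kHz = 0 kHz
Total = 120 + 0 = 120 kHz

120


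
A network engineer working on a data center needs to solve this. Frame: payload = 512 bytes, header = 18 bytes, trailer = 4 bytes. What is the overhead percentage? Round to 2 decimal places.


Given: payload = 512 B, header = 18 B, trailer = 4 B
Overhead bytes = header + trailer = 18 + 4 = 22
Total frame = payload + overhead = 512 + 22 = 534
Overhead % = 22 / 534 * 100 = 4.1199% -> 4.12% (2 dp)

4.12


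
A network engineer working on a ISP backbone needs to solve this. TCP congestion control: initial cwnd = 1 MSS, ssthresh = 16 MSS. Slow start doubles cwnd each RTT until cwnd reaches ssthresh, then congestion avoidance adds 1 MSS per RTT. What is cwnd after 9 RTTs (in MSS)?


RTT 0: cwnd = 1 MSS (initial)
RTT 1: cwnd = 2 MSS (slow start, doubled)
RTT 2: cwnd = 4 MSS (slow start, doubled)
RTT 3: cwnd = 8 MSS (slow start, doubled)
RTT 4: cwnd = 16 MSS (slow start, doubled)
RTT 5: cwnd = 17 MSS (congestion avoidance, +1)
RTT 6: cwnd = 18 MSS (congestion avoidance, +1)
RTT 7: cwnd = 19 MSS (congestion avoidance, +1)
RTT 8: cwnd = 20 MSS (congestion avoidance, +1)
RTT 9: cwnd = 21 MSS (congestion avoidance, +1)

21


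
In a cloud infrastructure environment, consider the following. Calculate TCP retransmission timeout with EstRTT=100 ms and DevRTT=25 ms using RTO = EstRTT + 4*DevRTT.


Given: EstRTT = 100 ms, DevRTT = 25 ms
Timeout = EstRTT + 4 * DevRTT
4 * DevRTT = 4 * 25 = 100
Timeout = 100 + 100 = 200 ms

200


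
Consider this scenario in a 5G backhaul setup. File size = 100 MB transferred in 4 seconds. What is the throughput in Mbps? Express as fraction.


Given: file = 100 MB, time = 4 s
File in Mb = 100 * 8 = 800 Mb
Throughput = 800 / 4 Mbps
Throughput = 200 Mbps

200


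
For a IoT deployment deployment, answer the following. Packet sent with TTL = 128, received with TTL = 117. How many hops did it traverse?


Given: initial TTL = 128, received TTL = 117
Hops = initial TTL - received TTL
Hops = 128 - 117 = 11

11


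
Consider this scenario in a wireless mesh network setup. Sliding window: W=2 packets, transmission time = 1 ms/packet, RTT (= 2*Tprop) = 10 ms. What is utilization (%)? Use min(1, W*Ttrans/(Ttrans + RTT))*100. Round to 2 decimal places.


Given: W = 2, Ttrans = 1 ms, RTT = 10 ms (= 2 * Tprop, Tprop = 5 ms)
Cycle time = Ttrans + RTT = 1 + 10 = 11 ms (first packet sent until its ACK returns)
W * Ttrans = 2 * 1 = 2 ms of sending per cycle
W * Ttrans / (Ttrans + RTT) = 2 / 11 = 0.181818
U = min(1, 0.181818) = 0.181818
U% = 18.18%

18.18


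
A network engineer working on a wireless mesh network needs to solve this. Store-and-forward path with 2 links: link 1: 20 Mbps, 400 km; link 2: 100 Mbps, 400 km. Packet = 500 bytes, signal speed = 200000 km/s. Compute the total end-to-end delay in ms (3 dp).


Packet = 500 bytes = 4000 bits. Store-and-forward: sum (t_trans + t_prop) per link.
Link 1: t_trans = 4000/(20*10^6) s = 0.2000 ms; t_prop = 400/200000 s = 2.0000 ms; subtotal = 2.2000 ms
Link 2: t_trans = 4000/(100*10^6) s = 0.0400 ms; t_prop = 400/200000 s = 2.0000 ms; subtotal = 2.0400 ms
End-to-end = 2.2000 + 2.0400 = 4.2400 ms -> 4.240 ms (3 dp)

4.240


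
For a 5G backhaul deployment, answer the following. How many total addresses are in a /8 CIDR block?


Given: CIDR prefix /8
Host bits = 32 - 8 = 24
Total addresses = 2^24 = 16777216

16777216


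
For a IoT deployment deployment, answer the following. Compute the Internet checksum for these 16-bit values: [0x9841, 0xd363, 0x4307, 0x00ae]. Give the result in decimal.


Given words: [0x9841, 0xd363, 0x4307, 0x00ae]
Step 1: Sum all words
Raw sum = 38977 + 54115 + 17159 + 174 = 110425
Step 2: Fold carry: (44889 + 1) = 44890
One's complement = ~44890 & 0xFFFF = 20645

20645


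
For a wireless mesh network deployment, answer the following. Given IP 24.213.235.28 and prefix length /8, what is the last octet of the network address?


Given: IP = 24.213.235.28, prefix = /8
Subnet mask = 255.0.0.0
Last octet of IP: 28
Last octet of mask: 0
Network last octet = 28 AND 0 = 0

0


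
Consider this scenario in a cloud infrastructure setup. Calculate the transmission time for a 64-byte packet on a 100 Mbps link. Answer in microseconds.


Given: packet = 64 bytes, bandwidth = 100 Mbps
Packet in bits = 64 * 8 = 512 bits
Bandwidth = 100 * 10^6 = 100000000 bps
Time = 512 / 100000000 seconds
Time in us = 512 * 10^6 / 100000000 = 5.12

5.12


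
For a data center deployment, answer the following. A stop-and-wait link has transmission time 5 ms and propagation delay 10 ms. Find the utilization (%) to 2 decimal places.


Given: Ttrans = 5 ms, Tprop = 10 ms
RTT = 2 * Tprop = 2 * 10 = 20 ms
U = Ttrans / (Ttrans + RTT)
U = 5 / (5 + 20)
U = 5 / 25 = 0.2
U% = 20.00%

20.00


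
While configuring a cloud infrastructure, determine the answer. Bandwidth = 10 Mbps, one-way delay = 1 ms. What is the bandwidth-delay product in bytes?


Given: bandwidth = 10 Mbps, delay = 1 ms
BDP in bits = 10 * 10^6 * 1 / 1000
BDP in bits = 10000
BDP in bytes = 10000 / 8 = 1250

1250


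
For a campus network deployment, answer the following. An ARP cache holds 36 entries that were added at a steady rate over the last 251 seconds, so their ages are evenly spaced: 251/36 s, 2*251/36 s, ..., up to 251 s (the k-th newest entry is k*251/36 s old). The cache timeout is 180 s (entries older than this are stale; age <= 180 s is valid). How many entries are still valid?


Ages are k * 251/36 s for k = 1..36 (spacing = 6.9722 s).
Entry k is valid iff k * 251/36 <= 180 iff k <= 36 * 180 / 251 = 25.8167
n_valid = floor(25.8167) = 25
(n_stale = 36 - 25 = 11)

25


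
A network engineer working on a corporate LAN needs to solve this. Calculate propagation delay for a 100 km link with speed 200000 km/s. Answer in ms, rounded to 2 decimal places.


Given: distance = 100 km, speed = 200000 km/s
Delay = distance / speed = 100 / 200000 seconds
Delay in ms = 100 * 1000 / 200000
Delay = 0.5000 ms
Rounded to 2 dp = 0.50 ms

0.50


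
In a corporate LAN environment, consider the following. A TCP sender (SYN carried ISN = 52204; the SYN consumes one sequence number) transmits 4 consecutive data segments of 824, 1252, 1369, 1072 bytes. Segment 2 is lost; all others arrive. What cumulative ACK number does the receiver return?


SYN uses sequence number 52204; first data byte = ISN + 1 = 52205.
Segment 1: SEQ = 52205, len = 824 B, covers [52205, 53028]
Segment 2: SEQ = 53029, len = 1252 B, covers [53029, 54280] [LOST]
Segment 3: SEQ = 54281, len = 1369 B, covers [54281, 55649]
Segment 4: SEQ = 55650, len = 1072 B, covers [55650, 56721]
In-order data received: bytes [52205, 53028] (segments 1..1).
Segment 2 missing -> gap begins at byte 53029; later segments buffered out of order.
Cumulative ACK = next expected in-order byte = 52205 + 824 = 53029

53029


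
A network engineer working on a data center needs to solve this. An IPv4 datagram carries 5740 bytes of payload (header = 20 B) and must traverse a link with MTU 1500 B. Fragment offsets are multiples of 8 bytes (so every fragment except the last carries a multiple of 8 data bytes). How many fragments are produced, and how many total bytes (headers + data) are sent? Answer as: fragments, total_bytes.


Max data per non-final fragment = floor((MTU - header)/8)*8 = floor((1500 - 20)/8)*8 = floor(1480/8)*8 = 1480 B
Final fragment needs no 8-byte alignment: it can carry up to MTU - header = 1480 B
Non-final fragments needed = ceil((payload - 1480) / 1480) = ceil(4260/1480) = ceil(2.8784) = 3
Number of fragments = 3 + 1 = 4
Fragment sizes (data): 3 * 1480 B + 1300 B (last, 1300 <= 1480 OK)
Total bytes sent = payload + n_frags * header = 5740 + 4*20 = 5740 + 80 = 5820 B

4, 5820


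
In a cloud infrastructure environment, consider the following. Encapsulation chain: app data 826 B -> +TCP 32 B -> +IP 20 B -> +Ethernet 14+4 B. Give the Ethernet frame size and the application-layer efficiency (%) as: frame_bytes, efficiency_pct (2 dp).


TCP segment = 826 + 32 = 858 B
IP packet = 858 + 20 = 878 B
Ethernet frame = 878 + 14 + 4 = 896 B
Efficiency = app / frame = 826 / 896 = 0.921875 = 92.1875% -> 92.19% (2 dp)

896, 92.19


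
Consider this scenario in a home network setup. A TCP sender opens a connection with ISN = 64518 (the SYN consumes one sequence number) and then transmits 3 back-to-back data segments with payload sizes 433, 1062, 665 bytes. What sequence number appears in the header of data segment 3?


The SYN occupies sequence number ISN = 64518, so the first data byte is ISN + 1 = 64519.
SEQ of data segment i = (ISN + 1) + sum of payload sizes of segments 1..i-1.
Segment 1: SEQ = 64519, payload = 433 bytes
Segment 2: SEQ = 64952, payload = 1062 bytes
Segment 3: SEQ = 66014, payload = 665 bytes
SEQ of segment 3 = 64519 + 433 + 1062 = 66014

66014


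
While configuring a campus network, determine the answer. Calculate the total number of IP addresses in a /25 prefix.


Given: CIDR prefix /25
Host bits = 32 - 25 = 7
Total addresses = 2^7 = 128

128


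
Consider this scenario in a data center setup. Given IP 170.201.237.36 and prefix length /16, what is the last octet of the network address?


Given: IP = 170.201.237.36, prefix = /16
Subnet mask = 255.255.0.0
Last octet of IP: 36
Last octet of mask: 0
Network last octet = 36 AND 0 = 0

0


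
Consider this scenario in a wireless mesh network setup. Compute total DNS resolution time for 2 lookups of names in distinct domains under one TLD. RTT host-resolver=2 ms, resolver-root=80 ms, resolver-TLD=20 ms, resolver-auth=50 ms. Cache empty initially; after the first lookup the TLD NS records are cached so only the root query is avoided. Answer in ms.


Lookup 1 (cold cache): local + root + TLD + auth = 2 + 80 + 20 + 50 = 152 ms
Lookups 2..2 (TLD NS cached -> skip root; new domain -> still ask TLD and auth): local + TLD + auth = 2 + 20 + 50 = 72 ms each
Remaining 1 lookups: 1 * 72 = 72 ms
Total = 152 + 72 = 224 ms

224


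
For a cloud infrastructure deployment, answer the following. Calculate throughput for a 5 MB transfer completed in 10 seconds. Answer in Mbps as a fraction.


Given: file = 5 MB, time = 10 s
File in Mb = 5 * 8 = 40 Mb
Throughput = 40 / 10 Mbps
Throughput = 4 Mbps

4


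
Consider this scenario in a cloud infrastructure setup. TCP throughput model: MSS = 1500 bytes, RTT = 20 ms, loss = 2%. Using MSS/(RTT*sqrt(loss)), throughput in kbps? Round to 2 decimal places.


Given: MSS = 1500 bytes, RTT = 20 ms, loss = 2%
RTT in seconds = 20 / 1000 = 0.02
Loss rate = 2% = 0.02
sqrt(loss) = sqrt(0.02) = 0.141421356237
Throughput (bytes/s) = 1500 / (0.02 * 0.141421356237) = 530330.0859
Throughput (kbps) = 530330.0859 * 8 / 1000 = 4242.640687 -> 4242.64 kbps (2 dp)

4242.64


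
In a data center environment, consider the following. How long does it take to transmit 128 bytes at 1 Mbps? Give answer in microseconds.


Given: packet = 128 bytes, bandwidth = 1 Mbps
Packet in bits = 128 * 8 = 1024 bits
Bandwidth = 1 * 10^6 = 1000000 bps
Time = 1024 / 1000000 seconds
Time in us = 1024 * 10^6 / 1000000 = 1024

1024


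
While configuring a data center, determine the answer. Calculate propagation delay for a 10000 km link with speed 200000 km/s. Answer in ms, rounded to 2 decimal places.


Given: distance = 10000 km, speed = 200000 km/s
Delay = distance / speed = 10000 / 200000 seconds
Delay in ms = 10000 * 1000 / 200000
Delay = 50.0000 ms
Rounded to 2 dp = 50.00 ms

50.00


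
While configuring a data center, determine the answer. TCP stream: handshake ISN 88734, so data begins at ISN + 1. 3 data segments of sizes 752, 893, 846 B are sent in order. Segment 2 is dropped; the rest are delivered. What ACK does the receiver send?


SYN uses sequence number 88734; first data byte = ISN + 1 = 88735.
Segment 1: SEQ = 88735, len = 752 B, covers [88735, 89486]
Segment 2: SEQ = 89487, len = 893 B, covers [89487, 90379] [LOST]
Segment 3: SEQ = 90380, len = 846 B, covers [90380, 91225]
In-order data received: bytes [88735, 89486] (segments 1..1).
Segment 2 missing -> gap begins at byte 89487; later segments buffered out of order.
Cumulative ACK = next expected in-order byte = 88735 + 752 = 89487

89487


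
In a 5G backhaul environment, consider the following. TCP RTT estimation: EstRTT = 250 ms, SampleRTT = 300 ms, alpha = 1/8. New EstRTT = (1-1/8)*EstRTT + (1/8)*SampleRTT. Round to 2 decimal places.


Given: EstRTT = 250 ms, SampleRTT = 300 ms, alpha = 1/8
New EstRTT = (1 - alpha) * EstRTT + alpha * SampleRTT
(7/8) * 250 = 218.75
(1/8) * 300 = 37.5
New EstRTT = 218.75 + 37.5 = 256.25 ms -> 256.25 ms (2 dp)

256.25


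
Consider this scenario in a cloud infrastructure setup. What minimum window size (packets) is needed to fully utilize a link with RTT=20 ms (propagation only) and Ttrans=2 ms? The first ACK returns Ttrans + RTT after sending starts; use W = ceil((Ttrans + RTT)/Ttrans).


Given: Ttrans = 2 ms, RTT = 20 ms (= 2 * Tprop, Tprop = 10 ms)
Time until first ACK returns = Ttrans + RTT = 2 + 20 = 22 ms
Need W * Ttrans >= Ttrans + RTT  ->  W >= (Ttrans + RTT) / Ttrans
(Ttrans + RTT) / Ttrans = 22 / 2 = 11
W_min = ceil(11) = 11

11


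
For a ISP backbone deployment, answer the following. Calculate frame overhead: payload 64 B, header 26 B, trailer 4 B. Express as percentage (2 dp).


Given: payload = 64 B, header = 26 B, trailer = 4 B
Overhead bytes = header + trailer = 26 + 4 = 30
Total frame = payload + overhead = 64 + 30 = 94
Overhead % = 30 / 94 * 100 = 31.9149% -> 31.91% (2 dp)

31.91


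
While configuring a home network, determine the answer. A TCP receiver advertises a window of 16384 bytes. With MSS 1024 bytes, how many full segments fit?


Given: RWND = 16384 bytes, MSS = 1024 bytes
Full segments = floor(RWND / MSS)
Full segments = floor(16384 / 1024)
Full segments = floor(16.0) = 16

16


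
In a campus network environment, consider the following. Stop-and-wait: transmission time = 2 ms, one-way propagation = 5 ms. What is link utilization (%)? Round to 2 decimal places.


Given: Ttrans = 2 ms, Tprop = 5 ms
RTT = 2 * Tprop = 2 * 5 = 10 ms
U = Ttrans / (Ttrans + RTT)
U = 2 / (2 + 10)
U = 2 / 12 = 0.166667
U% = 16.67%

16.67


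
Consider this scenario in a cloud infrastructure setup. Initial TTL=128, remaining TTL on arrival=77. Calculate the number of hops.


Given: initial TTL = 128, received TTL = 77
Hops = initial TTL - received TTL
Hops = 128 - 77 = 51

51


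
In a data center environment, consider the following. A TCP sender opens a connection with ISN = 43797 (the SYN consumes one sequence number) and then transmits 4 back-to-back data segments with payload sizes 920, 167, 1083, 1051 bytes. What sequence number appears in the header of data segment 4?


The SYN occupies sequence number ISN = 43797, so the first data byte is ISN + 1 = 43798.
SEQ of data segment i = (ISN + 1) + sum of payload sizes of segments 1..i-1.
Segment 1: SEQ = 43798, payload = 920 bytes
Segment 2: SEQ = 44718, payload = 167 bytes
Segment 3: SEQ = 44885, payload = 1083 bytes
Segment 4: SEQ = 45968, payload = 1051 bytes
SEQ of segment 4 = 43798 + 920 + 167 + 1083 = 45968

45968


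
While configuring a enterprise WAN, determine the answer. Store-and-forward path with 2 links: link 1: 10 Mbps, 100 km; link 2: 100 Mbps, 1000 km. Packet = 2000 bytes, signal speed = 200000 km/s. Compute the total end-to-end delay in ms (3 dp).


Packet = 2000 bytes = 16000 bits. Store-and-forward: sum (t_trans + t_prop) per link.
Link 1: t_trans = 16000/(10*10^6) s = 1.6000 ms; t_prop = 100/200000 s = 0.5000 ms; subtotal = 2.1000 ms
Link 2: t_trans = 16000/(100*10^6) s = 0.1600 ms; t_prop = 1000/200000 s = 5.0000 ms; subtotal = 5.1600 ms
End-to-end = 2.1000 + 5.1600 = 7.2600 ms -> 7.260 ms (3 dp)

7.260


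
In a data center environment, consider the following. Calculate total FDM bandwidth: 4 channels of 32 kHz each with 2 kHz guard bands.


Given: 4 channels, 32 kHz each, guard = 2 kHz
Channel bandwidth = 4 * 32 = 128 kHz
Guard bands = 3 gaps * 2 kHz = 6 kHz
Total = 128 + 6 = 134 kHz

134


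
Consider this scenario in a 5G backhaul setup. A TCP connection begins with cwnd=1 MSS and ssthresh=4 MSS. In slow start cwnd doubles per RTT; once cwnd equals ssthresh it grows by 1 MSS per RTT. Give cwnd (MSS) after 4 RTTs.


RTT 0: cwnd = 1 MSS (initial)
RTT 1: cwnd = 2 MSS (slow start, doubled)
RTT 2: cwnd = 4 MSS (slow start, doubled)
RTT 3: cwnd = 5 MSS (congestion avoidance, +1)
RTT 4: cwnd = 6 MSS (congestion avoidance, +1)

6


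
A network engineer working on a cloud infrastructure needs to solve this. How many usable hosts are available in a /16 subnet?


Given: subnet mask /16
Host bits = 32 - 16 = 16
Total addresses = 2^16 = 65536
Usable hosts = 65536 - 2 (network + broadcast) = 65534

65534


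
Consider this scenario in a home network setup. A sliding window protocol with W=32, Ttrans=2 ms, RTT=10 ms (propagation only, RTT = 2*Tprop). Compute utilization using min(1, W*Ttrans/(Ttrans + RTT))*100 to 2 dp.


Given: W = 32, Ttrans = 2 ms, RTT = 10 ms (= 2 * Tprop, Tprop = 5 ms)
Cycle time = Ttrans + RTT = 2 + 10 = 12 ms (first packet sent until its ACK returns)
W * Ttrans = 32 * 2 = 64 ms of sending per cycle
W * Ttrans / (Ttrans + RTT) = 64 / 12 = 5.333333
U = min(1, 5.333333) = 1.000000
U% = 100.00%

100.00


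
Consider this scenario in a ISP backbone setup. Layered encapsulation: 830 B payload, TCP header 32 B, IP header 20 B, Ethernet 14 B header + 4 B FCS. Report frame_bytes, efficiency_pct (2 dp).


TCP segment = 830 + 32 = 862 B
IP packet = 862 + 20 = 882 B
Ethernet frame = 882 + 14 + 4 = 900 B
Efficiency = app / frame = 830 / 900 = 0.922222 = 92.2222% -> 92.22% (2 dp)

900, 92.22


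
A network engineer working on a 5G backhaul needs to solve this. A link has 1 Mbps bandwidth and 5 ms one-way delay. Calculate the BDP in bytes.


Given: bandwidth = 1 Mbps, delay = 5 ms
BDP in bits = 1 * 10^6 * 5 / 1000
BDP in bits = 5000
BDP in bytes = 5000 / 8 = 625

625


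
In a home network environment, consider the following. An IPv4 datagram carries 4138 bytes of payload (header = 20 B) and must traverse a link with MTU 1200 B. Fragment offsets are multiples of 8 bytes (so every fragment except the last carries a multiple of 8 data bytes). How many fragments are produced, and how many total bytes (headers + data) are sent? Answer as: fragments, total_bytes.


Max data per non-final fragment = floor((MTU - header)/8)*8 = floor((1200 - 20)/8)*8 = floor(1180/8)*8 = 1176 B
Final fragment needs no 8-byte alignment: it can carry up to MTU - header = 1180 B
Non-final fragments needed = ceil((payload - 1180) / 1176) = ceil(2958/1176) = ceil(2.5153) = 3
Number of fragments = 3 + 1 = 4
Fragment sizes (data): 3 * 1176 B + 610 B (last, 610 <= 1180 OK)
Total bytes sent = payload + n_frags * header = 4138 + 4*20 = 4138 + 80 = 4218 B

4, 4218


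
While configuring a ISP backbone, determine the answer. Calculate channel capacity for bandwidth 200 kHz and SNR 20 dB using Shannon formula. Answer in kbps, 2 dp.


Given: B = 200 kHz, SNR = 20 dB
SNR linear = 10^(20/10) = 100
1 + SNR = 101
log2(101) = 6.6582114828
C = 200 * 1000 * 6.6582114828 = 1331642.2966 bps
C = 1331.642297 kbps -> 1331.64 kbps (2 dp)

1331.64


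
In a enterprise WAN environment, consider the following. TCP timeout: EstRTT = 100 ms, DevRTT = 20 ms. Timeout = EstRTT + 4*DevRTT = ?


Given: EstRTT = 100 ms, DevRTT = 20 ms
Timeout = EstRTT + 4 * DevRTT
4 * DevRTT = 4 * 20 = 80
Timeout = 100 + 80 = 180 ms

180


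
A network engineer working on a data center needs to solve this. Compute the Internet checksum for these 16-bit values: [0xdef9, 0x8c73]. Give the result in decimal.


Given words: [0xdef9, 0x8c73]
Step 1: Sum all words
Raw sum = 57081 + 35955 = 93036
Step 2: Fold carry: (27500 + 1) = 27501
One's complement = ~27501 & 0xFFFF = 38034

38034


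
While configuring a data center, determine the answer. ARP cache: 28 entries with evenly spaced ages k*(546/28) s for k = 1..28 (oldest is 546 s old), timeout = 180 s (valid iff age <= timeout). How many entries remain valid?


Ages are k * 546/28 s for k = 1..28 (spacing = 19.5000 s).
Entry k is valid iff k * 546/28 <= 180 iff k <= 28 * 180 / 546 = 9.2308
n_valid = floor(9.2308) = 9
(n_stale = 28 - 9 = 19)

9


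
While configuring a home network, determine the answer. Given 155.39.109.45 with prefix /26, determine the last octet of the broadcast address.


Given: IP = 155.39.109.45, prefix = /26
Host bits = 32 - 26 = 6
Network last octet = 45 AND mask = 0
Host part size = 2^6 - 1 = 63
Broadcast last octet = 0 OR 63 = 63

63


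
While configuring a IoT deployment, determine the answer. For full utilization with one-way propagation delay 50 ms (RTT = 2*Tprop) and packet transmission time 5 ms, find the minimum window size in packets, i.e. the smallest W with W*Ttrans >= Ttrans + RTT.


Given: Ttrans = 5 ms, RTT = 100 ms (= 2 * Tprop, Tprop = 50 ms)
Time until first ACK returns = Ttrans + RTT = 5 + 100 = 105 ms
Need W * Ttrans >= Ttrans + RTT  ->  W >= (Ttrans + RTT) / Ttrans
(Ttrans + RTT) / Ttrans = 105 / 5 = 21
W_min = ceil(21) = 21

21


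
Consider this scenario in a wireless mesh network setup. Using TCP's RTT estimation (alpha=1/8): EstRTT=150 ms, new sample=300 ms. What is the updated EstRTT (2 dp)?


Given: EstRTT = 150 ms, SampleRTT = 300 ms, alpha = 1/8
New EstRTT = (1 - alpha) * EstRTT + alpha * SampleRTT
(7/8) * 150 = 131.25
(1/8) * 300 = 37.5
New EstRTT = 131.25 + 37.5 = 168.75 ms -> 168.75 ms (2 dp)

168.75


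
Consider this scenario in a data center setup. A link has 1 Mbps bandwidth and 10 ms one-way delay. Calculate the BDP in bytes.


Given: bandwidth = 1 Mbps, delay = 10 ms
BDP in bits = 1 * 10^6 * 10 / 1000
BDP in bits = 10000
BDP in bytes = 10000 / 8 = 1250

1250


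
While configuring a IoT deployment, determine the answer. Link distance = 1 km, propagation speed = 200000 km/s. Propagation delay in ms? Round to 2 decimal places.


Given: distance = 1 km, speed = 200000 km/s
Delay = distance / speed = 1 / 200000 seconds
Delay in ms = 1 * 1000 / 200000
Delay = 0.0050 ms
Rounded to 2 dp = 0.01 ms

0.01


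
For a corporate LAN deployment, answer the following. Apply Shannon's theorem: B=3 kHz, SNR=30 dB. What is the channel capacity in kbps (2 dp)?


Given: B = 3 kHz, SNR = 30 dB
SNR linear = 10^(30/10) = 1000
1 + SNR = 1001
log2(1001) = 9.9672262588
C = 3 * 1000 * 9.9672262588 = 29901.6788 bps
C = 29.901679 kbps -> 29.90 kbps (2 dp)

29.90


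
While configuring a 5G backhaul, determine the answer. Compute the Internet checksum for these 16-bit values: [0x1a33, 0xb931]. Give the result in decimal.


Given words: [0x1a33, 0xb931]
Step 1: Sum all words
Raw sum = 6707 + 47409 = 54116
One's complement = ~54116 & 0xFFFF = 11419

11419


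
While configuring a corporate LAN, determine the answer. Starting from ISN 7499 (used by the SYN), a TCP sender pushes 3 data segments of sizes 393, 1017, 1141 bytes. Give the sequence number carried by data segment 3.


The SYN occupies sequence number ISN = 7499, so the first data byte is ISN + 1 = 7500.
SEQ of data segment i = (ISN + 1) + sum of payload sizes of segments 1..i-1.
Segment 1: SEQ = 7500, payload = 393 bytes
Segment 2: SEQ = 7893, payload = 1017 bytes
Segment 3: SEQ = 8910, payload = 1141 bytes
SEQ of segment 3 = 7500 + 393 + 1017 = 8910

8910


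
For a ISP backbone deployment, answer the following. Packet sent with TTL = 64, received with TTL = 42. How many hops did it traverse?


Given: initial TTL = 64, received TTL = 42
Hops = initial TTL - received TTL
Hops = 64 - 42 = 22

22


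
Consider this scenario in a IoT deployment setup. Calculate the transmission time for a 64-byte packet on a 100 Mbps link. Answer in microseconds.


Given: packet = 64 bytes, bandwidth = 100 Mbps
Packet in bits = 64 * 8 = 512 bits
Bandwidth = 100 * 10^6 = 100000000 bps
Time = 512 / 100000000 seconds
Time in us = 512 * 10^6 / 100000000 = 5.12

5.12


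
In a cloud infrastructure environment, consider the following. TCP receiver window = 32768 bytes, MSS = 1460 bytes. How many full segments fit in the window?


Given: RWND = 32768 bytes, MSS = 1460 bytes
Full segments = floor(RWND / MSS)
Full segments = floor(32768 / 1460)
Full segments = floor(22.4438) = 22

22


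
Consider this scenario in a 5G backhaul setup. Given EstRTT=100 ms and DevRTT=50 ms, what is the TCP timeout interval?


Given: EstRTT = 100 ms, DevRTT = 50 ms
Timeout = EstRTT + 4 * DevRTT
4 * DevRTT = 4 * 50 = 200
Timeout = 100 + 200 = 300 ms

300


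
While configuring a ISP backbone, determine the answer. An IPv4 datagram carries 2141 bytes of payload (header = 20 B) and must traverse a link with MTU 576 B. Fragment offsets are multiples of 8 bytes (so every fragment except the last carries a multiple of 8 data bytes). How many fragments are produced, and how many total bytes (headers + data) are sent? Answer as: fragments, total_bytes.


Max data per non-final fragment = floor((MTU - header)/8)*8 = floor((576 - 20)/8)*8 = floor(556/8)*8 = 552 B
Final fragment needs no 8-byte alignment: it can carry up to MTU - header = 556 B
Non-final fragments needed = ceil((payload - 556) / 552) = ceil(1585/552) = ceil(2.8714) = 3
Number of fragments = 3 + 1 = 4
Fragment sizes (data): 3 * 552 B + 485 B (last, 485 <= 556 OK)
Total bytes sent = payload + n_frags * header = 2141 + 4*20 = 2141 + 80 = 2221 B

4, 2221


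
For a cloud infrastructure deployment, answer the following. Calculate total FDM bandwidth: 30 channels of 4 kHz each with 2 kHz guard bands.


Given: 30 channels, 4 kHz each, guard = 2 kHz
Channel bandwidth = 30 * 4 = 120 kHz
Guard bands = 29 gaps * 2 kHz = 58 kHz
Total = 120 + 58 = 178 kHz

178


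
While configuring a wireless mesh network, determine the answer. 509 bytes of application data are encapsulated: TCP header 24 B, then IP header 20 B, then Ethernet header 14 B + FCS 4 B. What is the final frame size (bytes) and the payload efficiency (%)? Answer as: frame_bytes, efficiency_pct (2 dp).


TCP segment = 509 + 24 = 533 B
IP packet = 533 + 20 = 553 B
Ethernet frame = 553 + 14 + 4 = 571 B
Efficiency = app / frame = 509 / 571 = 0.891419 = 89.1419% -> 89.14% (2 dp)

571, 89.14


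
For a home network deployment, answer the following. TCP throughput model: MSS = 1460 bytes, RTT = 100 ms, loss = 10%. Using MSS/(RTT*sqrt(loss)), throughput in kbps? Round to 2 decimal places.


Given: MSS = 1460 bytes, RTT = 100 ms, loss = 10%
RTT in seconds = 100 / 1000 = 0.1
Loss rate = 10% = 0.1
sqrt(loss) = sqrt(0.1) = 0.316227766017
Throughput (bytes/s) = 1460 / (0.1 * 0.316227766017) = 46169.2538
Throughput (kbps) = 46169.2538 * 8 / 1000 = 369.354031 -> 369.35 kbps (2 dp)

369.35


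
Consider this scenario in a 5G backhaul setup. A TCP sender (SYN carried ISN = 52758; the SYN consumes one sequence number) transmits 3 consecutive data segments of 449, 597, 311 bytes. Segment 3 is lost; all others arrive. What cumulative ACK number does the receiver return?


SYN uses sequence number 52758; first data byte = ISN + 1 = 52759.
Segment 1: SEQ = 52759, len = 449 B, covers [52759, 53207]
Segment 2: SEQ = 53208, len = 597 B, covers [53208, 53804]
Segment 3: SEQ = 53805, len = 311 B, covers [53805, 54115] [LOST]
In-order data received: bytes [52759, 53804] (segments 1..2).
Segment 3 missing -> gap begins at byte 53805.
Cumulative ACK = next expected in-order byte = 52759 + 449 + 597 = 53805

53805


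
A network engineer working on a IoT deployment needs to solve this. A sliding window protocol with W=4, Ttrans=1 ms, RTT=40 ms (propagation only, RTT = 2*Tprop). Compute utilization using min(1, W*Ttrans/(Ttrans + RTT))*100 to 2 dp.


Given: W = 4, Ttrans = 1 ms, RTT = 40 ms (= 2 * Tprop, Tprop = 20 ms)
Cycle time = Ttrans + RTT = 1 + 40 = 41 ms (first packet sent until its ACK returns)
W * Ttrans = 4 * 1 = 4 ms of sending per cycle
W * Ttrans / (Ttrans + RTT) = 4 / 41 = 0.097561
U = min(1, 0.097561) = 0.097561
U% = 9.76%

9.76


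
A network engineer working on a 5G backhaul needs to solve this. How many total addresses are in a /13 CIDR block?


Given: CIDR prefix /13
Host bits = 32 - 13 = 19
Total addresses = 2^19 = 524288

524288


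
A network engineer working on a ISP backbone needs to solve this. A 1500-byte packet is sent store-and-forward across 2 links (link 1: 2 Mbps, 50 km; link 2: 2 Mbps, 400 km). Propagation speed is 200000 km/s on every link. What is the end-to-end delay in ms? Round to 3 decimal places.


Packet = 1500 bytes = 12000 bits. Store-and-forward: sum (t_trans + t_prop) per link.
Link 1: t_trans = 12000/(2*10^6) s = 6.0000 ms; t_prop = 50/200000 s = 0.2500 ms; subtotal = 6.2500 ms
Link 2: t_trans = 12000/(2*10^6) s = 6.0000 ms; t_prop = 400/200000 s = 2.0000 ms; subtotal = 8.0000 ms
End-to-end = 6.2500 + 8.0000 = 14.2500 ms -> 14.250 ms (3 dp)

14.250


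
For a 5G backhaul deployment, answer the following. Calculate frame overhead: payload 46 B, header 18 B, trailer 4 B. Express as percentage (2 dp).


Given: payload = 46 B, header = 18 B, trailer = 4 B
Overhead bytes = header + trailer = 18 + 4 = 22
Total frame = payload + overhead = 46 + 22 = 68
Overhead % = 22 / 68 * 100 = 32.3529% -> 32.35% (2 dp)

32.35


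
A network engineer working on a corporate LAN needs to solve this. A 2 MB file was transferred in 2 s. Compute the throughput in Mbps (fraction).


Given: file = 2 MB, time = 2 s
File in Mb = 2 * 8 = 16 Mb
Throughput = 16 / 2 Mbps
Throughput = 8 Mbps

8


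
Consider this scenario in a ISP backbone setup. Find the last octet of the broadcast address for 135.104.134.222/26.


Given: IP = 135.104.134.222, prefix = /26
Host bits = 32 - 26 = 6
Network last octet = 222 AND mask = 192
Host part size = 2^6 - 1 = 63
Broadcast last octet = 192 OR 63 = 255

255


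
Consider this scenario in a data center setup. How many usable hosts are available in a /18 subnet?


Given: subnet mask /18
Host bits = 32 - 18 = 14
Total addresses = 2^14 = 16384
Usable hosts = 16384 - 2 (network + broadcast) = 16382

16382


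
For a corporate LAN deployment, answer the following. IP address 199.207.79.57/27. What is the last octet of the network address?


Given: IP = 199.207.79.57, prefix = /27
Subnet mask = 255.255.255.224
Last octet of IP: 57
Last octet of mask: 224
Network last octet = 57 AND 224 = 32

32


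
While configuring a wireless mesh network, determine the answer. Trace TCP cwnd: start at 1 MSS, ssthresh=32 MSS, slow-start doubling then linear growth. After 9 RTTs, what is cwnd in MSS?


RTT 0: cwnd = 1 MSS (initial)
RTT 1: cwnd = 2 MSS (slow start, doubled)
RTT 2: cwnd = 4 MSS (slow start, doubled)
RTT 3: cwnd = 8 MSS (slow start, doubled)
RTT 4: cwnd = 16 MSS (slow start, doubled)
RTT 5: cwnd = 32 MSS (slow start, doubled)
RTT 6: cwnd = 33 MSS (congestion avoidance, +1)
RTT 7: cwnd = 34 MSS (congestion avoidance, +1)
RTT 8: cwnd = 35 MSS (congestion avoidance, +1)
RTT 9: cwnd = 36 MSS (congestion avoidance, +1)

36


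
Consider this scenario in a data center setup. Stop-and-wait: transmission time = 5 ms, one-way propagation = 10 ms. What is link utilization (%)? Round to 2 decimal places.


Given: Ttrans = 5 ms, Tprop = 10 ms
RTT = 2 * Tprop = 2 * 10 = 20 ms
U = Ttrans / (Ttrans + RTT)
U = 5 / (5 + 20)
U = 5 / 25 = 0.2
U% = 20.00%

20.00


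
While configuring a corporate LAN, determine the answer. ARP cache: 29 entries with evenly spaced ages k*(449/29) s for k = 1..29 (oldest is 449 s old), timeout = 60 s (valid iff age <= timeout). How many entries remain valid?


Ages are k * 449/29 s for k = 1..29 (spacing = 15.4828 s).
Entry k is valid iff k * 449/29 <= 60 iff k <= 29 * 60 / 449 = 3.8753
n_valid = floor(3.8753) = 3
(n_stale = 29 - 3 = 26)

3


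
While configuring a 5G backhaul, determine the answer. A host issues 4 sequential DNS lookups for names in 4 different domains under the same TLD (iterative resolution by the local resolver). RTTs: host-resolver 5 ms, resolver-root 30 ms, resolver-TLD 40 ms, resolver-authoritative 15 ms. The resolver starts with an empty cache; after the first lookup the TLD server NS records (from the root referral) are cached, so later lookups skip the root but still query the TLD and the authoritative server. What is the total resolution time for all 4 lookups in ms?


Lookup 1 (cold cache): local + root + TLD + auth = 5 + 30 + 40 + 15 = 90 ms
Lookups 2..4 (TLD NS cached -> skip root; new domain -> still ask TLD and auth): local + TLD + auth = 5 + 40 + 15 = 60 ms each
Remaining 3 lookups: 3 * 60 = 180 ms
Total = 90 + 180 = 270 ms

270


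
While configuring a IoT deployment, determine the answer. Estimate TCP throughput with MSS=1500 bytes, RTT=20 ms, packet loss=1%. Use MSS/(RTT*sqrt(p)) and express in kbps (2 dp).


Given: MSS = 1500 bytes, RTT = 20 ms, loss = 1%
RTT in seconds = 20 / 1000 = 0.02
Loss rate = 1% = 0.01
sqrt(loss) = sqrt(0.01) = 0.1
Throughput (bytes/s) = 1500 / (0.02 * 0.1) = 750000.0000
Throughput (kbps) = 750000.0000 * 8 / 1000 = 6000.000000 -> 6000.00 kbps (2 dp)

6000.00


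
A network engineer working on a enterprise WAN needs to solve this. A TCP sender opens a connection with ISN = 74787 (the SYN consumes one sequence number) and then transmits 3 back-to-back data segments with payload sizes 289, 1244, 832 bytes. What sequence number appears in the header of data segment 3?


The SYN occupies sequence number ISN = 74787, so the first data byte is ISN + 1 = 74788.
SEQ of data segment i = (ISN + 1) + sum of payload sizes of segments 1..i-1.
Segment 1: SEQ = 74788, payload = 289 bytes
Segment 2: SEQ = 75077, payload = 1244 bytes
Segment 3: SEQ = 76321, payload = 832 bytes
SEQ of segment 3 = 74788 + 289 + 1244 = 76321

76321


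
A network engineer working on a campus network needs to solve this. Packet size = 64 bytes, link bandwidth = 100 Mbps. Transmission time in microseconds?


Given: packet = 64 bytes, bandwidth = 100 Mbps
Packet in bits = 64 * 8 = 512 bits
Bandwidth = 100 * 10^6 = 100000000 bps
Time = 512 / 100000000 seconds
Time in us = 512 * 10^6 / 100000000 = 5.12

5.12


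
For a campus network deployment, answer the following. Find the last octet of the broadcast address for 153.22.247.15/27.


Given: IP = 153.22.247.15, prefix = /27
Host bits = 32 - 27 = 5
Network last octet = 15 AND mask = 0
Host part size = 2^5 - 1 = 31
Broadcast last octet = 0 OR 31 = 31

31
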